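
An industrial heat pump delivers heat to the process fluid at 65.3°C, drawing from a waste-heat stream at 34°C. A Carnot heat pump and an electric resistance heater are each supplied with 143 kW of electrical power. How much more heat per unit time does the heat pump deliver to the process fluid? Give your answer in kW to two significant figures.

In absolute terms T_C = 307.15 K and T_H = 338.45 K, so ΔT = 31.30 K.
COP_Carnot = T_H/ΔT = 338.45/31.30 = 10.81.
The heat pump delivers Q̇_H = COP × Ẇ = 1546 kW; the resistance heater delivers Ẇ = 143.0 kW.
Extra = (COP − 1)·Ẇ = 1403 kW.

1400 kW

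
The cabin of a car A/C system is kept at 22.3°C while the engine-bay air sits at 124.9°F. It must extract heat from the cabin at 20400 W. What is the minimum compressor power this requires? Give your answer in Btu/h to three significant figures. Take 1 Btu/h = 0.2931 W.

In absolute terms T_C = 295.45 K and T_H = 324.76 K, so ΔT = 29.31 K.
COP_Carnot = T_C/ΔT = 295.45/29.31 = 10.08.
Ẇ_min = Q̇/COP_Carnot = 20400/10.08 = 2024 W = 6905 Btu/h.

6900 Btu/h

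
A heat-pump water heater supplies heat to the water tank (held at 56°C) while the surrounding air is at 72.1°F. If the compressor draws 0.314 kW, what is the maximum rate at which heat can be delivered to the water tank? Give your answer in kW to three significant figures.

3.06 kW

In absolute terms T_C = 295.43 K and T_H = 329.15 K, so ΔT = 33.72 K.
COP_Carnot = T_H/ΔT = 329.15/33.72 = 9.761.
Q̇_max = COP_Carnot × Ẇ = 9.761 × 0.3140 kW = 3.065 kW.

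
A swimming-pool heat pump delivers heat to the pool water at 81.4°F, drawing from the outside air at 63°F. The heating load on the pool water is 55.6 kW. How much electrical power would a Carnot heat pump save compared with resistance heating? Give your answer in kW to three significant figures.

53.7 kW

In absolute terms T_C = 290.37 K and T_H = 300.59 K, so ΔT = 10.22 K.
COP_Carnot = T_H/ΔT = 300.59/10.22 = 29.41.
Resistance heating needs Ẇ_res = Q̇_H = 55.60 kW; the reversible heat pump needs only Ẇ_hp = Q̇_H/COP = 1.891 kW.
Saving = 55.60 − 1.891 = 53.71 kW.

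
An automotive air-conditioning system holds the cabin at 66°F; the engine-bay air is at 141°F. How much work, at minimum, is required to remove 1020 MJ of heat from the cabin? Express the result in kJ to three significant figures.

146000 kJ

In absolute terms T_C = 292.04 K and T_H = 333.71 K, so ΔT = 41.67 K.
The reversible limit is COP_R = T_C/ΔT = 7.009, so W_min = Q_C/COP = Q_C·ΔT/T_C.
W_min = 1020 × 41.67/292.04 = 145.5 MJ = 145500 kJ.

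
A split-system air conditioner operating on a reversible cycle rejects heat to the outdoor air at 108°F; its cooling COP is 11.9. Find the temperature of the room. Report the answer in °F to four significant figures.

63.99 °F

For a Carnot refrigerator COP_R = T_C/(T_H − T_C), so T_C = COP·T_H/(1 + COP).
With T_H = 315.37 K, T_C = 11.9 × 315.37/12.90 = 290.92 K.
Converting, 290.92 K = 63.99°F.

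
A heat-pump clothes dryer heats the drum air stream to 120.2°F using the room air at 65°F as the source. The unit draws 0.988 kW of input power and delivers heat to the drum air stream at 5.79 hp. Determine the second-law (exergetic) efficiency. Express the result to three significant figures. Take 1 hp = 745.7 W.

Converting, Q̇_H = 5.790 hp = 4.318 kW, so COP_actual = Q̇_H/Ẇ = 4.318/0.9880 = 4.370.
In absolute terms T_C = 291.48 K and T_H = 322.15 K, so ΔT = 30.67 K.
COP_Carnot = T_H/ΔT = 322.15/30.67 = 10.50.
η_II = COP_actual/COP_Carnot = 4.370/10.50 = 0.4160.

0.416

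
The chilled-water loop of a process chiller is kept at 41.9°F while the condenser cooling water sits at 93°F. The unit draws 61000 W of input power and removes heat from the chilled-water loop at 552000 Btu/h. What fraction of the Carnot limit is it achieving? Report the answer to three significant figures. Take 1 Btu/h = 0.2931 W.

Converting, Q̇_C = 552000 Btu/h = 161800 W, so COP_actual = Q̇_C/Ẇ = 161800/61000 = 2.652.
In absolute terms T_C = 278.65 K and T_H = 307.04 K, so ΔT = 28.39 K.
COP_Carnot = T_C/ΔT = 278.65/28.39 = 9.815.
η_II = COP_actual/COP_Carnot = 2.652/9.815 = 0.2702.

0.270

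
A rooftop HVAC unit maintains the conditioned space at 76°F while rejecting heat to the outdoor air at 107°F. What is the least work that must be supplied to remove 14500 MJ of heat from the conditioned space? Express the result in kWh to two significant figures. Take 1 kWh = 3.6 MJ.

230 kWh

In absolute terms T_C = 297.59 K and T_H = 314.82 K, so ΔT = 17.22 K.
The reversible limit is COP_R = T_C/ΔT = 17.28, so W_min = Q_C/COP = Q_C·ΔT/T_C.
W_min = 14500 × 17.22/297.59 = 839.1 MJ = 233.1 kWh.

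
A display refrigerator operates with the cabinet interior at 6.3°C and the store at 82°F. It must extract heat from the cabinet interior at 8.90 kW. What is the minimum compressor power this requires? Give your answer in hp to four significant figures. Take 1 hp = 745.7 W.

0.9173 hp

In absolute terms T_C = 279.45 K and T_H = 300.93 K, so ΔT = 21.48 K.
COP_Carnot = T_C/ΔT = 279.45/21.48 = 13.01.
Ẇ_min = Q̇/COP_Carnot = 8.900/13.01 = 0.6840 kW = 0.9173 hp.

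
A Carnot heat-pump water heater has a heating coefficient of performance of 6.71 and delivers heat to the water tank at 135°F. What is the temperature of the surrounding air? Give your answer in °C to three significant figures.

7.99 °C

COP_HP = T_H/(T_H − T_C) gives T_H − T_C = T_H/COP.
With T_H = 330.37 K, T_C = 330.37 × (1 − 1/6.71) = 281.14 K.
Converting, 281.14 K = 7.99°C.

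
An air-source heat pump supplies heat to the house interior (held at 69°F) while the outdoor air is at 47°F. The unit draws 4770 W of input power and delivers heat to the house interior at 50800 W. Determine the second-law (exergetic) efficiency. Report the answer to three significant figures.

COP_actual = Q̇_H/Ẇ = 50800/4770 = 10.65.
In absolute terms T_C = 281.48 K and T_H = 293.71 K, so ΔT = 12.22 K.
COP_Carnot = T_H/ΔT = 293.71/12.22 = 24.03.
η_II = COP_actual/COP_Carnot = 10.65/24.03 = 0.4432.

0.443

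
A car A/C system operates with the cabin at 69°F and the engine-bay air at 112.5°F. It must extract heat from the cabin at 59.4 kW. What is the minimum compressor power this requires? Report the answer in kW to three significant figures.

In absolute terms T_C = 293.71 K and T_H = 317.87 K, so ΔT = 24.17 K.
COP_Carnot = T_C/ΔT = 293.71/24.17 = 12.15.
Ẇ_min = Q̇/COP_Carnot = 59.40/12.15 = 4.888 kW.

4.89 kW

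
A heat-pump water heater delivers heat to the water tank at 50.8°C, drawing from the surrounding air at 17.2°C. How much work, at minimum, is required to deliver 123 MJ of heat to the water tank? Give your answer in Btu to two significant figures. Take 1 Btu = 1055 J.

In absolute terms T_C = 290.35 K and T_H = 323.95 K, so ΔT = 33.60 K.
The reversible limit is COP_HP = T_H/ΔT = 9.641, so W_min = Q_H/COP = Q_H·ΔT/T_H.
W_min = 123.0 × 33.60/323.95 = 12.76 MJ = 12090 Btu.

12000 Btu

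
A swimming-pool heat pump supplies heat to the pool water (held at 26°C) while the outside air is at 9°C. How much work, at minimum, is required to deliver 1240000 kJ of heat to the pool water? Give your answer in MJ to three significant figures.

In absolute terms T_C = 282.15 K and T_H = 299.15 K, so ΔT = 17.00 K.
The reversible limit is COP_HP = T_H/ΔT = 17.60, so W_min = Q_H/COP = Q_H·ΔT/T_H.
W_min = 1240000 × 17.00/299.15 = 70470 kJ = 70.47 MJ.

70.5 MJ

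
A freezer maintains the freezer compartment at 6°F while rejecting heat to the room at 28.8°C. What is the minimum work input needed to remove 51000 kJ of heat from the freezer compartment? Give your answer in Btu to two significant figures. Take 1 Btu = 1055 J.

In absolute terms T_C = 258.71 K and T_H = 301.95 K, so ΔT = 43.24 K.
The reversible limit is COP_R = T_C/ΔT = 5.982, so W_min = Q_C/COP = Q_C·ΔT/T_C.
W_min = 51000 × 43.24/258.71 = 8525 kJ = 8081 Btu.

8100 Btu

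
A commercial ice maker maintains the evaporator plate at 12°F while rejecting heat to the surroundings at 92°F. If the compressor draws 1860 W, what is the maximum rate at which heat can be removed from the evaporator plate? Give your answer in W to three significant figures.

In absolute terms T_C = 262.04 K and T_H = 306.48 K, so ΔT = 44.44 K.
COP_Carnot = T_C/ΔT = 262.04/44.44 = 5.896.
Q̇_max = COP_Carnot × Ẇ = 5.896 × 1860 W = 10970 W.

11000 W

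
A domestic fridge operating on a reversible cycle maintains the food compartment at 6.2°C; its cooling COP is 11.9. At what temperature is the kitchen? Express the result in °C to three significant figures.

29.7 °C

COP_R = T_C/(T_H − T_C) gives T_H − T_C = T_C/COP.
With T_C = 279.35 K, T_H = 279.35 × (1 + 1/11.9) = 302.82 K.
Converting, 302.82 K = 29.67°C.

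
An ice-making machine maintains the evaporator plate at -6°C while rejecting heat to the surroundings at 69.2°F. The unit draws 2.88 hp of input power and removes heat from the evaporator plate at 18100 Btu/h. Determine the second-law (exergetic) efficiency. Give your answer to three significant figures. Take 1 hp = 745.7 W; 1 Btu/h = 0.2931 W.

0.247

Converting, Q̇_C = 18100 Btu/h = 7.114 hp, so COP_actual = Q̇_C/Ẇ = 7.114/2.880 = 2.470.
In absolute terms T_C = 267.15 K and T_H = 293.82 K, so ΔT = 26.67 K.
COP_Carnot = T_C/ΔT = 267.15/26.67 = 10.02.
η_II = COP_actual/COP_Carnot = 2.470/10.02 = 0.2466.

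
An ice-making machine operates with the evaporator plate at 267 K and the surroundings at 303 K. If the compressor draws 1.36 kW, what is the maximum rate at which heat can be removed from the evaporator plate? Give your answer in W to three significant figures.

The reservoir spacing is ΔT = 303 − 267 = 36.00 K.
COP_Carnot = T_C/ΔT = 267.00/36.00 = 7.417.
Q̇_max = COP_Carnot × Ẇ = 7.417 × 1.360 kW = 10.09 kW = 10090 W.

10100 W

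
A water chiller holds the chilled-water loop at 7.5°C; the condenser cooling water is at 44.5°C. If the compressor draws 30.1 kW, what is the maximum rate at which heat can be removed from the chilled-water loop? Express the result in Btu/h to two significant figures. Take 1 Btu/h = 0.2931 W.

In absolute terms T_C = 280.65 K and T_H = 317.65 K, so ΔT = 37.00 K.
COP_Carnot = T_C/ΔT = 280.65/37.00 = 7.585.
Q̇_max = COP_Carnot × Ẇ = 7.585 × 30.10 kW = 228.3 kW = 779000 Btu/h.

780000 Btu/h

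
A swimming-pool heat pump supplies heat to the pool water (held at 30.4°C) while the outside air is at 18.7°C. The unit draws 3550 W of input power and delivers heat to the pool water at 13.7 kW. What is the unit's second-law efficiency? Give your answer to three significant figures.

Converting, Q̇_H = 13.70 kW = 13700 W, so COP_actual = Q̇_H/Ẇ = 13700/3550 = 3.859.
In absolute terms T_C = 291.85 K and T_H = 303.55 K, so ΔT = 11.70 K.
COP_Carnot = T_H/ΔT = 303.55/11.70 = 25.94.
η_II = COP_actual/COP_Carnot = 3.859/25.94 = 0.1487.

0.149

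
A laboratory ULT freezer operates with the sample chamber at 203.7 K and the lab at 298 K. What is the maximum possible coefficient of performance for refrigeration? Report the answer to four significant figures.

The reservoir spacing is ΔT = 298 − 203.7 = 94.30 K.
For a reversible cycle, COP_Carnot = T_C/ΔT = 203.70/94.30 = 2.160.

2.160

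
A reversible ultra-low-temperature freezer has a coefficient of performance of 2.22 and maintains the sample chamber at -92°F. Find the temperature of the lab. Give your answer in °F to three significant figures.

73.6 °F

COP_R = T_C/(T_H − T_C) gives T_H − T_C = T_C/COP.
With T_C = 204.26 K, T_H = 204.26 × (1 + 1/2.22) = 296.27 K.
Converting, 296.27 K = 73.62°F.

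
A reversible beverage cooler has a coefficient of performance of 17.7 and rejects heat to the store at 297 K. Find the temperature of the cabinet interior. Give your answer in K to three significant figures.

281 K

For a Carnot refrigerator COP_R = T_C/(T_H − T_C), so T_C = COP·T_H/(1 + COP).
With T_H = 297.00 K, T_C = 17.7 × 297.00/18.70 = 281.12 K.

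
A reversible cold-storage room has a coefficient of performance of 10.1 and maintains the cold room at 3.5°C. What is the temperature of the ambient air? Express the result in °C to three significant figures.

COP_R = T_C/(T_H − T_C) gives T_H − T_C = T_C/COP.
With T_C = 276.65 K, T_H = 276.65 × (1 + 1/10.1) = 304.04 K.
Converting, 304.04 K = 30.89°C.

30.9 °C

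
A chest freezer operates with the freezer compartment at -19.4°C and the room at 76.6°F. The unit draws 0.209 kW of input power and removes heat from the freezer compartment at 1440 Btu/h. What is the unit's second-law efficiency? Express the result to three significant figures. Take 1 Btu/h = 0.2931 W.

0.352

Converting, Q̇_C = 1440 Btu/h = 0.4221 kW, so COP_actual = Q̇_C/Ẇ = 0.4221/0.2090 = 2.019.
In absolute terms T_C = 253.75 K and T_H = 297.93 K, so ΔT = 44.18 K.
COP_Carnot = T_C/ΔT = 253.75/44.18 = 5.744.
η_II = COP_actual/COP_Carnot = 2.019/5.744 = 0.3516.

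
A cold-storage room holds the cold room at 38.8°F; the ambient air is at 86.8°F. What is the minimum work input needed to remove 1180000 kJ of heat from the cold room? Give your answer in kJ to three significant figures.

114000 kJ

In absolute terms T_C = 276.93 K and T_H = 303.59 K, so ΔT = 26.67 K.
The reversible limit is COP_R = T_C/ΔT = 10.38, so W_min = Q_C/COP = Q_C·ΔT/T_C.
W_min = 1180000 × 26.67/276.93 = 113600 kJ.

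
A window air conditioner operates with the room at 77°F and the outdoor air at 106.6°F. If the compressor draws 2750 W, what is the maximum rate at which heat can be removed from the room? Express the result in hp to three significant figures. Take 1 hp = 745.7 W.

66.9 hp

In absolute terms T_C = 298.15 K and T_H = 314.59 K, so ΔT = 16.44 K.
COP_Carnot = T_C/ΔT = 298.15/16.44 = 18.13.
Q̇_max = COP_Carnot × Ẇ = 18.13 × 2750 W = 49860 W = 66.86 hp.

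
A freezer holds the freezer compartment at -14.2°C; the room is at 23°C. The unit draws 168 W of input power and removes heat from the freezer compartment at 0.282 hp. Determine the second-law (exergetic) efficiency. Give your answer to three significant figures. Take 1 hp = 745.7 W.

Converting, Q̇_C = 0.2820 hp = 210.3 W, so COP_actual = Q̇_C/Ẇ = 210.3/168.0 = 1.252.
In absolute terms T_C = 258.95 K and T_H = 296.15 K, so ΔT = 37.20 K.
COP_Carnot = T_C/ΔT = 258.95/37.20 = 6.961.
η_II = COP_actual/COP_Carnot = 1.252/6.961 = 0.1798.

0.180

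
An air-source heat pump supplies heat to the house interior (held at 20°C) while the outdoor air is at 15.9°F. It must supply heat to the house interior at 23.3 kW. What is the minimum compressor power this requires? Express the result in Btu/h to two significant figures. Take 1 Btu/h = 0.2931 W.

In absolute terms T_C = 264.21 K and T_H = 293.15 K, so ΔT = 28.94 K.
COP_Carnot = T_H/ΔT = 293.15/28.94 = 10.13.
Ẇ_min = Q̇/COP_Carnot = 23.30/10.13 = 2.301 kW = 7849 Btu/h.

7800 Btu/h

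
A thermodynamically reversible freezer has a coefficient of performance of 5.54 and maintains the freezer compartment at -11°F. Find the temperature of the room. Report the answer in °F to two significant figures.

COP_R = T_C/(T_H − T_C) gives T_H − T_C = T_C/COP.
With T_C = 249.26 K, T_H = 249.26 × (1 + 1/5.54) = 294.25 K.
Converting, 294.25 K = 69.99°F.

70 °F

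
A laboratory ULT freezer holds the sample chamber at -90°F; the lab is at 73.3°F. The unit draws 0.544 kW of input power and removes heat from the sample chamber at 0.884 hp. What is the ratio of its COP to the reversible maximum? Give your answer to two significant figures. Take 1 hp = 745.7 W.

Converting, Q̇_C = 0.8840 hp = 0.6592 kW, so COP_actual = Q̇_C/Ẇ = 0.6592/0.5440 = 1.212.
In absolute terms T_C = 205.37 K and T_H = 296.09 K, so ΔT = 90.72 K.
COP_Carnot = T_C/ΔT = 205.37/90.72 = 2.264.
η_II = COP_actual/COP_Carnot = 1.212/2.264 = 0.5353.

0.54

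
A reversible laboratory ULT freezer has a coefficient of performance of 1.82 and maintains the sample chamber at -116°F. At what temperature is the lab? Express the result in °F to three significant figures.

72.8 °F

COP_R = T_C/(T_H − T_C) gives T_H − T_C = T_C/COP.
With T_C = 190.93 K, T_H = 190.93 × (1 + 1/1.82) = 295.83 K.
Converting, 295.83 K = 72.83°F.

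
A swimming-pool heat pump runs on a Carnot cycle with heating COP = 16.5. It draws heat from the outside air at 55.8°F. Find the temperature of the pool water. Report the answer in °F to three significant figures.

89.1 °F

COP_HP = T_H/(T_H − T_C) rearranges to T_H = COP·T_C/(COP − 1).
With T_C = 286.37 K, T_H = 16.5 × 286.37/15.50 = 304.85 K.
Converting, 304.85 K = 89.06°F.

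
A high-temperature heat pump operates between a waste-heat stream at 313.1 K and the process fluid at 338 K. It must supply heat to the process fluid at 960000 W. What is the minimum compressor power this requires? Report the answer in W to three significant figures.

The reservoir spacing is ΔT = 338 − 313.1 = 24.90 K.
COP_Carnot = T_H/ΔT = 338.00/24.90 = 13.57.
Ẇ_min = Q̇/COP_Carnot = 960000/13.57 = 70720 W.

70700 W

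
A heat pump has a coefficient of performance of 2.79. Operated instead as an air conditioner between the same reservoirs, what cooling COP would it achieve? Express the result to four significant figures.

1.790

Since Q_H = Q_C + W for any cycle, COP_R = Q_C/W = Q_H/W − 1.
COP_R = 2.79 − 1 = 1.79.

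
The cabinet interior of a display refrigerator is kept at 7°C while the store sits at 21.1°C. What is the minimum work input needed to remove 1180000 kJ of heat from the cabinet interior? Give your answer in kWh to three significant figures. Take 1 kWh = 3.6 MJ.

In absolute terms T_C = 280.15 K and T_H = 294.25 K, so ΔT = 14.10 K.
The reversible limit is COP_R = T_C/ΔT = 19.87, so W_min = Q_C/COP = Q_C·ΔT/T_C.
W_min = 1180000 × 14.10/280.15 = 59390 kJ = 16.50 kWh.

16.5 kWh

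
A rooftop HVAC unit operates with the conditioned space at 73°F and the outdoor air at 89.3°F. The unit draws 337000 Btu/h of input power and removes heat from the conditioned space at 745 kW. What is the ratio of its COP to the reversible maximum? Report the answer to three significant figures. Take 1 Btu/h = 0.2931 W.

0.231

Converting, Q̇_C = 745.0 kW = 2542000 Btu/h, so COP_actual = Q̇_C/Ẇ = 2542000/337000 = 7.542.
In absolute terms T_C = 295.93 K and T_H = 304.98 K, so ΔT = 9.056 K.
COP_Carnot = T_C/ΔT = 295.93/9.056 = 32.68.
η_II = COP_actual/COP_Carnot = 7.542/32.68 = 0.2308.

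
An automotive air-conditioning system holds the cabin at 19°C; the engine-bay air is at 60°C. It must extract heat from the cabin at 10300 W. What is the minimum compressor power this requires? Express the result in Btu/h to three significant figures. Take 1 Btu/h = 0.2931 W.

In absolute terms T_C = 292.15 K and T_H = 333.15 K, so ΔT = 41.00 K.
COP_Carnot = T_C/ΔT = 292.15/41.00 = 7.126.
Ẇ_min = Q̇/COP_Carnot = 10300/7.126 = 1445 W = 4932 Btu/h.

4930 Btu/h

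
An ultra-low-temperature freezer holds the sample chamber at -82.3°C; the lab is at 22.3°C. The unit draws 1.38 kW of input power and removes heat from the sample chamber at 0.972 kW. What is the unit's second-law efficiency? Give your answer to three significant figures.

0.386

COP_actual = Q̇_C/Ẇ = 0.9720/1.380 = 0.7043.
In absolute terms T_C = 190.85 K and T_H = 295.45 K, so ΔT = 104.6 K.
COP_Carnot = T_C/ΔT = 190.85/104.6 = 1.825.
η_II = COP_actual/COP_Carnot = 0.7043/1.825 = 0.3860.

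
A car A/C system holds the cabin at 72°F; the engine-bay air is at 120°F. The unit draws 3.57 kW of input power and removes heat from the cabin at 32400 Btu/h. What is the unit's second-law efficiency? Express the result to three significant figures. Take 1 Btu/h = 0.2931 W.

Converting, Q̇_C = 32400 Btu/h = 9.496 kW, so COP_actual = Q̇_C/Ẇ = 9.496/3.570 = 2.660.
In absolute terms T_C = 295.37 K and T_H = 322.04 K, so ΔT = 26.67 K.
COP_Carnot = T_C/ΔT = 295.37/26.67 = 11.08.
η_II = COP_actual/COP_Carnot = 2.660/11.08 = 0.2402.

0.240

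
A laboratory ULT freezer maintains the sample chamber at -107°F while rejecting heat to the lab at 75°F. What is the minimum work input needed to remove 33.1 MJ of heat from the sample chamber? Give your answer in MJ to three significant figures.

In absolute terms T_C = 195.93 K and T_H = 297.04 K, so ΔT = 101.1 K.
The reversible limit is COP_R = T_C/ΔT = 1.938, so W_min = Q_C/COP = Q_C·ΔT/T_C.
W_min = 33.10 × 101.1/195.93 = 17.08 MJ.

17.1 MJ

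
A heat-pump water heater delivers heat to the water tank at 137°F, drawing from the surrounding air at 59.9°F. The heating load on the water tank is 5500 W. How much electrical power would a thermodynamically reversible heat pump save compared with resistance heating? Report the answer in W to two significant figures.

4800 W

In absolute terms T_C = 288.65 K and T_H = 331.48 K, so ΔT = 42.83 K.
COP_Carnot = T_H/ΔT = 331.48/42.83 = 7.739.
Resistance heating needs Ẇ_res = Q̇_H = 5500 W; the reversible heat pump needs only Ẇ_hp = Q̇_H/COP = 710.7 W.
Saving = 5500 − 710.7 = 4789 W.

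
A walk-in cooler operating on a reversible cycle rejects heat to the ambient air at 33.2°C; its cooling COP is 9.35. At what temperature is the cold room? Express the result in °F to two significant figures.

38 °F

For a Carnot refrigerator COP_R = T_C/(T_H − T_C), so T_C = COP·T_H/(1 + COP).
With T_H = 306.35 K, T_C = 9.35 × 306.35/10.35 = 276.75 K.
Converting, 276.75 K = 38.48°F.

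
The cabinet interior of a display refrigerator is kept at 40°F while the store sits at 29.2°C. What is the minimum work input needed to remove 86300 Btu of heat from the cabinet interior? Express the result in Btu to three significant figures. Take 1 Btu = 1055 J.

7700 Btu

In absolute terms T_C = 277.59 K and T_H = 302.35 K, so ΔT = 24.76 K.
The reversible limit is COP_R = T_C/ΔT = 11.21, so W_min = Q_C/COP = Q_C·ΔT/T_C.
W_min = 86300 × 24.76/277.59 = 7696 Btu.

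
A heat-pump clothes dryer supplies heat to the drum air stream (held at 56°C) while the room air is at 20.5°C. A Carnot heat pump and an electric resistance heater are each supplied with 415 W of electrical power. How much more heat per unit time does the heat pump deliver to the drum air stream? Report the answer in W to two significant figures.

3400 W

In absolute terms T_C = 293.65 K and T_H = 329.15 K, so ΔT = 35.50 K.
COP_Carnot = T_H/ΔT = 329.15/35.50 = 9.272.
The heat pump delivers Q̇_H = COP × Ẇ = 3848 W; the resistance heater delivers Ẇ = 415.0 W.
Extra = (COP − 1)·Ẇ = 3433 W.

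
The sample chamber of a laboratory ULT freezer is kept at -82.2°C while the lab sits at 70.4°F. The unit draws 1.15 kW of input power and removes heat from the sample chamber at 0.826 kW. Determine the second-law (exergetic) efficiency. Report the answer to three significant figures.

0.389

COP_actual = Q̇_C/Ẇ = 0.8260/1.150 = 0.7183.
In absolute terms T_C = 190.95 K and T_H = 294.48 K, so ΔT = 103.5 K.
COP_Carnot = T_C/ΔT = 190.95/103.5 = 1.844.
η_II = COP_actual/COP_Carnot = 0.7183/1.844 = 0.3894.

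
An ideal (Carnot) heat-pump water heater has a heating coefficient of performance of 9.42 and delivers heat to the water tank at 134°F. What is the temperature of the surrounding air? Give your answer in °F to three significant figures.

71.0 °F

COP_HP = T_H/(T_H − T_C) gives T_H − T_C = T_H/COP.
With T_H = 329.82 K, T_C = 329.82 × (1 − 1/9.42) = 294.80 K.
Converting, 294.80 K = 70.98°F.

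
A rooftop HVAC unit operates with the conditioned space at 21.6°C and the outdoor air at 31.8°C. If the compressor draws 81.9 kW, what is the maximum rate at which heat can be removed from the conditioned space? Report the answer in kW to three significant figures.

2370 kW

In absolute terms T_C = 294.75 K and T_H = 304.95 K, so ΔT = 10.20 K.
COP_Carnot = T_C/ΔT = 294.75/10.20 = 28.90.
Q̇_max = COP_Carnot × Ẇ = 28.90 × 81.90 kW = 2367 kW.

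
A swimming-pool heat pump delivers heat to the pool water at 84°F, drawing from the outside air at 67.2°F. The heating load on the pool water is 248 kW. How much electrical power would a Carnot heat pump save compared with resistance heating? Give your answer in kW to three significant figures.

In absolute terms T_C = 292.71 K and T_H = 302.04 K, so ΔT = 9.333 K.
COP_Carnot = T_H/ΔT = 302.04/9.333 = 32.36.
Resistance heating needs Ẇ_res = Q̇_H = 248.0 kW; the reversible heat pump needs only Ẇ_hp = Q̇_H/COP = 7.663 kW.
Saving = 248.0 − 7.663 = 240.3 kW.

240 kW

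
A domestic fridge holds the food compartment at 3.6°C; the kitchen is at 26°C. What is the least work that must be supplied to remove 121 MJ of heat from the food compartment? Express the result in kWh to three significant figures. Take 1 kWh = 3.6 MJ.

In absolute terms T_C = 276.75 K and T_H = 299.15 K, so ΔT = 22.40 K.
The reversible limit is COP_R = T_C/ΔT = 12.35, so W_min = Q_C/COP = Q_C·ΔT/T_C.
W_min = 121.0 × 22.40/276.75 = 9.794 MJ = 2.720 kWh.

2.72 kWh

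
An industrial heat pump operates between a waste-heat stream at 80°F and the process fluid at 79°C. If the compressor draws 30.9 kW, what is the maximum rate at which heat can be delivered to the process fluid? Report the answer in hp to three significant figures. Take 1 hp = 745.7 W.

In absolute terms T_C = 299.82 K and T_H = 352.15 K, so ΔT = 52.33 K.
COP_Carnot = T_H/ΔT = 352.15/52.33 = 6.729.
Q̇_max = COP_Carnot × Ẇ = 6.729 × 30.90 kW = 207.9 kW = 278.8 hp.

279 hp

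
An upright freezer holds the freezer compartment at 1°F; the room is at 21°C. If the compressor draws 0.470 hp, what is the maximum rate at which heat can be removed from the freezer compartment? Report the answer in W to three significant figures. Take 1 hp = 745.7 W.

2350 W

In absolute terms T_C = 255.93 K and T_H = 294.15 K, so ΔT = 38.22 K.
COP_Carnot = T_C/ΔT = 255.93/38.22 = 6.696.
Q̇_max = COP_Carnot × Ẇ = 6.696 × 0.4700 hp = 3.147 hp = 2347 W.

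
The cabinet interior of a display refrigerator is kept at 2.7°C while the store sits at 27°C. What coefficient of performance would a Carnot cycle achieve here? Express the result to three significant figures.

11.4

In absolute terms T_C = 275.85 K and T_H = 300.15 K, so ΔT = 24.30 K.
For a reversible cycle, COP_Carnot = T_C/ΔT = 275.85/24.30 = 11.35.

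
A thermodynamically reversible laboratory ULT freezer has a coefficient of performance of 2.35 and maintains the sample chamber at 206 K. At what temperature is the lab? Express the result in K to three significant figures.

COP_R = T_C/(T_H − T_C) gives T_H − T_C = T_C/COP.
With T_C = 206.00 K, T_H = 206.00 × (1 + 1/2.35) = 293.66 K.

294 K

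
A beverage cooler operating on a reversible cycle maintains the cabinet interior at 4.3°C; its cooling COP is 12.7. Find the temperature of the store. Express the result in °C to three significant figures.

COP_R = T_C/(T_H − T_C) gives T_H − T_C = T_C/COP.
With T_C = 277.45 K, T_H = 277.45 × (1 + 1/12.7) = 299.30 K.
Converting, 299.30 K = 26.15°C.

26.1 °C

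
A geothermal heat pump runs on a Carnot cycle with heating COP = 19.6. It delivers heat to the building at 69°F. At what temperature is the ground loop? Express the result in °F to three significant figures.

COP_HP = T_H/(T_H − T_C) gives T_H − T_C = T_H/COP.
With T_H = 293.71 K, T_C = 293.71 × (1 − 1/19.6) = 278.72 K.
Converting, 278.72 K = 42.03°F.

42.0 °F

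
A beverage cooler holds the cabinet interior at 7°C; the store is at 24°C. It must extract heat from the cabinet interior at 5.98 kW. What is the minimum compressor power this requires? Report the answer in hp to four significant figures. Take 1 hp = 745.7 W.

0.4866 hp

In absolute terms T_C = 280.15 K and T_H = 297.15 K, so ΔT = 17.00 K.
COP_Carnot = T_C/ΔT = 280.15/17.00 = 16.48.
Ẇ_min = Q̇/COP_Carnot = 5.980/16.48 = 0.3629 kW = 0.4866 hp.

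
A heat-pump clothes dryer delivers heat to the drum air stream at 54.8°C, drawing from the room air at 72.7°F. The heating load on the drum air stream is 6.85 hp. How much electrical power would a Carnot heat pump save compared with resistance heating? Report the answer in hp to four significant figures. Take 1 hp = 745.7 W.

6.178 hp

In absolute terms T_C = 295.76 K and T_H = 327.95 K, so ΔT = 32.19 K.
COP_Carnot = T_H/ΔT = 327.95/32.19 = 10.19.
Resistance heating needs Ẇ_res = Q̇_H = 6.850 hp; the reversible heat pump needs only Ẇ_hp = Q̇_H/COP = 0.6723 hp.
Saving = 6.850 − 0.6723 = 6.178 hp.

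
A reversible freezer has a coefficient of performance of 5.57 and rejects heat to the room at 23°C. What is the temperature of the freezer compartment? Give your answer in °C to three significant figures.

-22.1 °C

For a Carnot refrigerator COP_R = T_C/(T_H − T_C), so T_C = COP·T_H/(1 + COP).
With T_H = 296.15 K, T_C = 5.57 × 296.15/6.570 = 251.07 K.
Converting, 251.07 K = -22.08°C.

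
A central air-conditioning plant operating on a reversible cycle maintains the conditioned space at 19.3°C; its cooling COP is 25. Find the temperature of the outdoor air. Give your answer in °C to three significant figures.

31.0 °C

COP_R = T_C/(T_H − T_C) gives T_H − T_C = T_C/COP.
With T_C = 292.45 K, T_H = 292.45 × (1 + 1/25) = 304.15 K.
Converting, 304.15 K = 31.00°C.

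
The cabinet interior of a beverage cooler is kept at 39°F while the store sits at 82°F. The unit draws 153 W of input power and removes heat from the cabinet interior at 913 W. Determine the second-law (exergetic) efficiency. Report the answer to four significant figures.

COP_actual = Q̇_C/Ẇ = 913.0/153.0 = 5.967.
In absolute terms T_C = 277.04 K and T_H = 300.93 K, so ΔT = 23.89 K.
COP_Carnot = T_C/ΔT = 277.04/23.89 = 11.60.
η_II = COP_actual/COP_Carnot = 5.967/11.60 = 0.5146.

0.5146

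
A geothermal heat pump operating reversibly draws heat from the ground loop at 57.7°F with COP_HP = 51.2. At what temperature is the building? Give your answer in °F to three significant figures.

68.0 °F

COP_HP = T_H/(T_H − T_C) rearranges to T_H = COP·T_C/(COP − 1).
With T_C = 287.43 K, T_H = 51.2 × 287.43/50.20 = 293.15 K.
Converting, 293.15 K = 68.01°F.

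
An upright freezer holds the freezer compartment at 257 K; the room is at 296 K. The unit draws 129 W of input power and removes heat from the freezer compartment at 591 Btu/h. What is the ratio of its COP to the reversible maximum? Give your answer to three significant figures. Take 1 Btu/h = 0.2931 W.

0.204

Converting, Q̇_C = 591.0 Btu/h = 173.2 W, so COP_actual = Q̇_C/Ẇ = 173.2/129.0 = 1.343.
The reservoir spacing is ΔT = 296 − 257 = 39.00 K.
COP_Carnot = T_C/ΔT = 257.00/39.00 = 6.590.
η_II = COP_actual/COP_Carnot = 1.343/6.590 = 0.2038.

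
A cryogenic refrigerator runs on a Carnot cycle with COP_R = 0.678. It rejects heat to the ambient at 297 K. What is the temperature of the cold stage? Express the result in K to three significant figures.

120 K

For a Carnot refrigerator COP_R = T_C/(T_H − T_C), so T_C = COP·T_H/(1 + COP).
With T_H = 297.00 K, T_C = 0.678 × 297.00/1.678 = 120.00 K.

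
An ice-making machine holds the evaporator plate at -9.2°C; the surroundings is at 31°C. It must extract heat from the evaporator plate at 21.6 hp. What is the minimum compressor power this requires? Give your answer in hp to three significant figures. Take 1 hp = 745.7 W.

3.29 hp

In absolute terms T_C = 263.95 K and T_H = 304.15 K, so ΔT = 40.20 K.
COP_Carnot = T_C/ΔT = 263.95/40.20 = 6.566.
Ẇ_min = Q̇/COP_Carnot = 21.60/6.566 = 3.290 hp.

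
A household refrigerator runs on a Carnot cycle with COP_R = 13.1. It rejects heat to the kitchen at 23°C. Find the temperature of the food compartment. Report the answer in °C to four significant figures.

1.996 °C

For a Carnot refrigerator COP_R = T_C/(T_H − T_C), so T_C = COP·T_H/(1 + COP).
With T_H = 296.15 K, T_C = 13.1 × 296.15/14.10 = 275.15 K.
Converting, 275.15 K = 2.00°C.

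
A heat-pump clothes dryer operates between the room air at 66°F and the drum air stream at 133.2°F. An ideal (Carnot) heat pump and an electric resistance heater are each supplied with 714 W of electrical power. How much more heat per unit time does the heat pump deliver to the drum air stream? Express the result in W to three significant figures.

In absolute terms T_C = 292.04 K and T_H = 329.37 K, so ΔT = 37.33 K.
COP_Carnot = T_H/ΔT = 329.37/37.33 = 8.822.
The heat pump delivers Q̇_H = COP × Ẇ = 6299 W; the resistance heater delivers Ẇ = 714.0 W.
Extra = (COP − 1)·Ẇ = 5585 W.

5590 W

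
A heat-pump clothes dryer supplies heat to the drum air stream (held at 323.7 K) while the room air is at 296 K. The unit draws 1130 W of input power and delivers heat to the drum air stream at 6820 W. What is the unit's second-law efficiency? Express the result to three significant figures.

0.516

COP_actual = Q̇_H/Ẇ = 6820/1130 = 6.035.
The reservoir spacing is ΔT = 323.7 − 296 = 27.70 K.
COP_Carnot = T_H/ΔT = 323.70/27.70 = 11.69.
η_II = COP_actual/COP_Carnot = 6.035/11.69 = 0.5165.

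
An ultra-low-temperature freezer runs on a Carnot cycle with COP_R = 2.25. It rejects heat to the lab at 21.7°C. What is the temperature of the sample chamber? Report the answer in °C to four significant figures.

For a Carnot refrigerator COP_R = T_C/(T_H − T_C), so T_C = COP·T_H/(1 + COP).
With T_H = 294.85 K, T_C = 2.25 × 294.85/3.250 = 204.13 K.
Converting, 204.13 K = -69.02°C.

-69.02 °C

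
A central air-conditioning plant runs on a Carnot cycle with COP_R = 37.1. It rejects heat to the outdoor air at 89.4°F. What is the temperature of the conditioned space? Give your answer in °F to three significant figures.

75.0 °F

For a Carnot refrigerator COP_R = T_C/(T_H − T_C), so T_C = COP·T_H/(1 + COP).
With T_H = 305.04 K, T_C = 37.1 × 305.04/38.10 = 297.03 K.
Converting, 297.03 K = 74.99°F.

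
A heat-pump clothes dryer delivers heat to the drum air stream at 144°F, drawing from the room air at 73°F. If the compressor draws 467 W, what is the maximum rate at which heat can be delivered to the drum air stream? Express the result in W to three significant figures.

3970 W

In absolute terms T_C = 295.93 K and T_H = 335.37 K, so ΔT = 39.44 K.
COP_Carnot = T_H/ΔT = 335.37/39.44 = 8.502.
Q̇_max = COP_Carnot × Ẇ = 8.502 × 467.0 W = 3971 W.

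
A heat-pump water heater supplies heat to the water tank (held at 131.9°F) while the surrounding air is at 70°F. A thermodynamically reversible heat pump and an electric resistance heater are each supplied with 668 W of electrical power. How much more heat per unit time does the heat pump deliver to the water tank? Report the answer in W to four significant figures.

In absolute terms T_C = 294.26 K and T_H = 328.65 K, so ΔT = 34.39 K.
COP_Carnot = T_H/ΔT = 328.65/34.39 = 9.557.
The heat pump delivers Q̇_H = COP × Ẇ = 6384 W; the resistance heater delivers Ẇ = 668.0 W.
Extra = (COP − 1)·Ẇ = 5716 W.

5716 W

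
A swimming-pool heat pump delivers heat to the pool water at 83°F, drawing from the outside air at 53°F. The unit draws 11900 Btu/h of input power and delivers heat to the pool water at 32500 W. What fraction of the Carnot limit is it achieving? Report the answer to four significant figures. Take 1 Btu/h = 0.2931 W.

Converting, Q̇_H = 32500 W = 110900 Btu/h, so COP_actual = Q̇_H/Ẇ = 110900/11900 = 9.318.
In absolute terms T_C = 284.82 K and T_H = 301.48 K, so ΔT = 16.67 K.
COP_Carnot = T_H/ΔT = 301.48/16.67 = 18.09.
η_II = COP_actual/COP_Carnot = 9.318/18.09 = 0.5151.

0.5151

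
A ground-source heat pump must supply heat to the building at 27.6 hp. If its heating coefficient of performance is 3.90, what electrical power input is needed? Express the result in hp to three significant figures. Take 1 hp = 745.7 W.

Ẇ = Q̇_H/COP_HP = 27.60/3.90 = 7.077 hp.

7.08 hp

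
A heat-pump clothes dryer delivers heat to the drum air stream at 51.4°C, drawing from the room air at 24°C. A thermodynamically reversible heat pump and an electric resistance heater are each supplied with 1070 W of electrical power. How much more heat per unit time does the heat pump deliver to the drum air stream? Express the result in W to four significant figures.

In absolute terms T_C = 297.15 K and T_H = 324.55 K, so ΔT = 27.40 K.
COP_Carnot = T_H/ΔT = 324.55/27.40 = 11.84.
The heat pump delivers Q̇_H = COP × Ẇ = 12670 W; the resistance heater delivers Ẇ = 1070 W.
Extra = (COP − 1)·Ẇ = 11600 W.

11600 W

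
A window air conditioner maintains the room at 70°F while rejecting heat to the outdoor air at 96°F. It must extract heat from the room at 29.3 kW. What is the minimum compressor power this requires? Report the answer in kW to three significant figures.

1.44 kW

In absolute terms T_C = 294.26 K and T_H = 308.71 K, so ΔT = 14.44 K.
COP_Carnot = T_C/ΔT = 294.26/14.44 = 20.37.
Ẇ_min = Q̇/COP_Carnot = 29.30/20.37 = 1.438 kW.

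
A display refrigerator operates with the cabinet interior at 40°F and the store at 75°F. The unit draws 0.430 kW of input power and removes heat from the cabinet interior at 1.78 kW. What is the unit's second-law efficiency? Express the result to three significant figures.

0.290

COP_actual = Q̇_C/Ẇ = 1.780/0.4300 = 4.140.
In absolute terms T_C = 277.59 K and T_H = 297.04 K, so ΔT = 19.44 K.
COP_Carnot = T_C/ΔT = 277.59/19.44 = 14.28.
η_II = COP_actual/COP_Carnot = 4.140/14.28 = 0.2900.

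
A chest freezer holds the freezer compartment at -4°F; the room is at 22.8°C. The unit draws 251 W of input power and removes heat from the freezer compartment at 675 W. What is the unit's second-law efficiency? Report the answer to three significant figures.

COP_actual = Q̇_C/Ẇ = 675.0/251.0 = 2.689.
In absolute terms T_C = 253.15 K and T_H = 295.95 K, so ΔT = 42.80 K.
COP_Carnot = T_C/ΔT = 253.15/42.80 = 5.915.
η_II = COP_actual/COP_Carnot = 2.689/5.915 = 0.4547.

0.455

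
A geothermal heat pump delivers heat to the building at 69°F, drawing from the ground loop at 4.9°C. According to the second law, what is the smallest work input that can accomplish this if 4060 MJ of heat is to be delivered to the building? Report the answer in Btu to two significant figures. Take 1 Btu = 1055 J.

In absolute terms T_C = 278.05 K and T_H = 293.71 K, so ΔT = 15.66 K.
The reversible limit is COP_HP = T_H/ΔT = 18.76, so W_min = Q_H/COP = Q_H·ΔT/T_H.
W_min = 4060 × 15.66/293.71 = 216.4 MJ = 205100 Btu.

210000 Btu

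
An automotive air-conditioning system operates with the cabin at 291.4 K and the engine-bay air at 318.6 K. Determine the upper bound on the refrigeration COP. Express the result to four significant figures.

10.71

The reservoir spacing is ΔT = 318.6 − 291.4 = 27.20 K.
For a reversible cycle, COP_Carnot = T_C/ΔT = 291.40/27.20 = 10.71.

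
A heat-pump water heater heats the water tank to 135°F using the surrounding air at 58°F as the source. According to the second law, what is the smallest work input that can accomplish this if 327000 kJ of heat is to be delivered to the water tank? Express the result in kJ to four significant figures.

42340 kJ

In absolute terms T_C = 287.59 K and T_H = 330.37 K, so ΔT = 42.78 K.
The reversible limit is COP_HP = T_H/ΔT = 7.723, so W_min = Q_H/COP = Q_H·ΔT/T_H.
W_min = 327000 × 42.78/330.37 = 42340 kJ.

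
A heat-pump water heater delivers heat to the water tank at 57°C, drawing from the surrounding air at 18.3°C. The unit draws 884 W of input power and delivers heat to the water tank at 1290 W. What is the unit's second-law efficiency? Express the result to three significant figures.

0.171

COP_actual = Q̇_H/Ẇ = 1290/884.0 = 1.459.
In absolute terms T_C = 291.45 K and T_H = 330.15 K, so ΔT = 38.70 K.
COP_Carnot = T_H/ΔT = 330.15/38.70 = 8.531.
η_II = COP_actual/COP_Carnot = 1.459/8.531 = 0.1711.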